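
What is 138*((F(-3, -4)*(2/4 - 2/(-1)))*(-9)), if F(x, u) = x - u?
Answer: -3105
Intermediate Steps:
138*((F(-3, -4)*(2/4 - 2/(-1)))*(-9)) = 138*(((-3 - 1*(-4))*(2/4 - 2/(-1)))*(-9)) = 138*(((-3 + 4)*(2*(1/4) - 2*(-1)))*(-9)) = 138*((1*(1/2 + 2))*(-9)) = 138*((1*(5/2))*(-9)) = 138*((5/2)*(-9)) = 138*(-45/2) = -3105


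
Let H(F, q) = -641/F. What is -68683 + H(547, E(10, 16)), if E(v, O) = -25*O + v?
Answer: -37570242/547 ≈ -68684.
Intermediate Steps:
E(v, O) = v - 25*O
-68683 + H(547, E(10, 16)) = -68683 - 641/547 = -37570242/547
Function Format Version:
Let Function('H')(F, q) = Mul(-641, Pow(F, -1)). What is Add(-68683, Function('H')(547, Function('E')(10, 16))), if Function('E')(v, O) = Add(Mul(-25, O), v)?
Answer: Rational(-37570242, 547) ≈ -68684.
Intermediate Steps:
Function('E')(v, O) = Add(v, Mul(-25, O))
Add(-68683, Function('H')(547, Function('E')(10, 16))) = Add(-68683, Mul(-641, Pow(547, -1))) = Add(-68683, Mul(-641, Rational(1, 547))) = Add(-68683, Rational(-641, 547)) = Rational(-37570242, 547)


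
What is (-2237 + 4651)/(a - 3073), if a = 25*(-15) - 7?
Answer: -2414/3455 ≈ -0.69870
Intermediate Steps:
a = -382 (a = -375 - 7 = -382)
(-2237 + 4651)/(a - 3073) = (-2237 + 4651)/(-382 - 3073) = 2414/(-3455) = 2414*(-1/3455) = -2414/3455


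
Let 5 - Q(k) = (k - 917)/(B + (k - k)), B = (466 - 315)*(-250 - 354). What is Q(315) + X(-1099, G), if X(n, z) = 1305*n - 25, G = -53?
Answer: -65403072731/45602 ≈ -1.4342e+6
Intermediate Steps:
B = -91204 (B = 151*(-604) = -91204)
X(n, z) = -25 + 1305*n
Q(k) = 455103/91204 + k/91204 (Q(k) = 5 - (k - 917)/(-91204 + (k - k)) = 5 - (-917 + k)/(-91204 + 0) = 5 - (-917 + k)/(-91204) = 5 - (-917 + k)*(-1)/91204 = 5 - (917/91204 - k/91204) = 5 + (-917/91204 + k/91204) = 455103/91204 + k/91204)
Q(315) + X(-1099, G) = (455103/91204 + (1/91204)*315) + (-25 + 1305*(-1099)) = (455103/91204 + 315/91204) + (-25 - 1434195) = 227709/45602 - 1434220 = -65403072731/45602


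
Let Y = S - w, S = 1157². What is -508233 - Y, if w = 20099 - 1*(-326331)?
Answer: -1500452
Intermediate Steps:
S = 1338649
w = 346430 (w = 20099 + 326331 = 346430)
Y = 992219 (Y = 1338649 - 1*346430 = 1338649 - 346430 = 992219)
-508233 - Y = -508233 - 1*992219 = -508233 - 992219 = -1500452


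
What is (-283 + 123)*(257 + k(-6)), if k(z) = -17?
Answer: -38400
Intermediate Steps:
(-283 + 123)*(257 + k(-6)) = (-283 + 123)*(257 - 17) = -160*240 = -38400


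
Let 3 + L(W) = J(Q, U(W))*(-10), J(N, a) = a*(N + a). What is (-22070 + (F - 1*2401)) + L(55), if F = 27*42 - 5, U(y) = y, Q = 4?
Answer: -55795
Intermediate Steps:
F = 1129 (F = 1134 - 5 = 1129)
L(W) = -3 - 10*W*(4 + W) (L(W) = -3 + (W*(4 + W))*(-10) = -3 - 10*W*(4 + W))
(-22070 + (F - 1*2401)) + L(55) = (-22070 + (1129 - 1*2401)) + (-3 - 10*55*(4 + 55)) = (-22070 + (1129 - 2401)) + (-3 - 10*55*59) = (-22070 - 1272) + (-3 - 32450) = -23342 - 32453 = -55795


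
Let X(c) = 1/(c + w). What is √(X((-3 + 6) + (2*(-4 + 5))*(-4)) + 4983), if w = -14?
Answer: 2*√449711/19 ≈ 70.590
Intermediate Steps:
X(c) = 1/(-14 + c) (X(c) = 1/(c - 14) = 1/(-14 + c))
√(X((-3 + 6) + (2*(-4 + 5))*(-4)) + 4983) = √(1/(-14 + ((-3 + 6) + (2*(-4 + 5))*(-4))) + 4983) = √(1/(-14 + (3 + (2*1)*(-4))) + 4983) = √(1/(-14 + (3 + 2*(-4))) + 4983) = √(1/(-14 + (3 - 8)) + 4983) = √(1/(-14 - 5) + 4983) = √(1/(-19) + 4983) = √(-1/19 + 4983) = √(94676/19) = 2*√449711/19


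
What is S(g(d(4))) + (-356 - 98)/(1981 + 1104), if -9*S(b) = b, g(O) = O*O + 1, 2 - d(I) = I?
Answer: -19511/27765 ≈ -0.70272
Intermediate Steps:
d(I) = 2 - I
g(O) = 1 + O² (g(O) = O² + 1 = 1 + O²)
S(b) = -b/9
S(g(d(4))) + (-356 - 98)/(1981 + 1104) = -(1 + (2 - 1*4)²)/9 + (-356 - 98)/(1981 + 1104) = -(1 + (2 - 4)²)/9 - 454/3085 = -(1 + (-2)²)/9 - 454*1/3085 = -(1 + 4)/9 - 454/3085 = -⅑*5 - 454/3085 = -5/9 - 454/3085 = -19511/27765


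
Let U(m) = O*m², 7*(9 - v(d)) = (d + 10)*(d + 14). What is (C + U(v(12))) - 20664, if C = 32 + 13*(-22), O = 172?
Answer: 43536950/49 ≈ 8.8851e+5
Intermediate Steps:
C = -254 (C = 32 - 286 = -254)
v(d) = 9 - (10 + d)*(14 + d)/7 (v(d) = 9 - (d + 10)*(d + 14)/7 = 9 - (10 + d)*(14 + d)/7)
U(m) = 172*m²
(C + U(v(12))) - 20664 = (-254 + 172*(-11 - 24/7*12 - ⅐*12²)²) - 20664 = (-254 + 172*(-11 - 288/7 - ⅐*144)²) - 20664 = (-254 + 172*(-11 - 288/7 - 144/7)²) - 20664 = (-254 + 172*(-509/7)²) - 20664 = (-254 + 172*(259081/49)) - 20664 = (-254 + 44561932/49) - 20664 = 44549486/49 - 20664 = 43536950/49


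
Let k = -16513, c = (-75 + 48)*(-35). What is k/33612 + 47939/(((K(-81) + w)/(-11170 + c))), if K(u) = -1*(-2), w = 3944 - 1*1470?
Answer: -1029740365093/5201457 ≈ -1.9797e+5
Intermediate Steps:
c = 945 (c = -27*(-35) = 945)
w = 2474 (w = 3944 - 1470 = 2474)
K(u) = 2
k/33612 + 47939/(((K(-81) + w)/(-11170 + c))) = -16513/33612 + 47939/(((2 + 2474)/(-11170 + 945))) = -16513*1/33612 + 47939/((2476/(-10225))) = -16513/33612 + 47939/((2476*(-1/10225))) = -16513/33612 + 47939/(-2476/10225) = -16513/33612 + 47939*(-10225/2476) = -16513/33612 - 490176275/2476 = -1029740365093/5201457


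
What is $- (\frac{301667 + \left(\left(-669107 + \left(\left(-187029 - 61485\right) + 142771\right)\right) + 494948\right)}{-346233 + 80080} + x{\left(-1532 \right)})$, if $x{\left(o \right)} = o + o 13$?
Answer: $\frac{5708471309}{266153} \approx 21448.0$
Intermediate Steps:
$x{\left(o \right)} = 14 o$ ($x{\left(o \right)} = o + 13 o = 14 o$)
$- (\frac{301667 + \left(\left(-669107 + \left(\left(-187029 - 61485\right) + 142771\right)\right) + 494948\right)}{-346233 + 80080} + x{\left(-1532 \right)}) = - (\frac{301667 + \left(\left(-669107 + \left(\left(-187029 - 61485\right) + 142771\right)\right) + 494948\right)}{-346233 + 80080} + 14 \left(-1532\right)) = - (\frac{301667 + \left(\left(-669107 + \left(-248514 + 142771\right)\right) + 494948\right)}{-266153} - 21448) = - (\left(301667 + \left(\left(-669107 - 105743\right) + 494948\right)\right) \left(- \frac{1}{266153}\right) - 21448) = - (\left(301667 + \left(-774850 + 494948\right)\right) \left(- \frac{1}{266153}\right) - 21448) = - (\left(301667 - 279902\right) \left(- \frac{1}{266153}\right) - 21448) = - (21765 \left(- \frac{1}{266153}\right) - 21448) = - (- \frac{21765}{266153} - 21448) = \left(-1\right) \left(- \frac{5708471309}{266153}\right) = \frac{5708471309}{266153}$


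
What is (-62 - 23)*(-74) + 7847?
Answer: 14137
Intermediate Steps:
(-62 - 23)*(-74) + 7847 = -85*(-74) + 7847 = 6290 + 7847 = 14137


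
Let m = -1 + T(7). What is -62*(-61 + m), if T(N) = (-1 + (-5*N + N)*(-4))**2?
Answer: -760058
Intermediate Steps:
T(N) = (-1 + 16*N)**2 (T(N) = (-1 - 4*N*(-4))**2 = (-1 + 16*N)**2)
m = 12320 (m = -1 + (-1 + 16*7)**2 = -1 + (-1 + 112)**2 = -1 + 111**2 = -1 + 12321 = 12320)
-62*(-61 + m) = -62*(-61 + 12320) = -62*12259 = -760058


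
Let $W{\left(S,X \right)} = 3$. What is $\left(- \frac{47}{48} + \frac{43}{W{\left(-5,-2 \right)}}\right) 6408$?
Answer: $\frac{171147}{2} \approx 85574.0$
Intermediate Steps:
$\left(- \frac{47}{48} + \frac{43}{W{\left(-5,-2 \right)}}\right) 6408 = \left(- \frac{47}{48} + \frac{43}{3}\right) 6408 = \frac{641}{48} \cdot 6408 = \frac{171147}{2}$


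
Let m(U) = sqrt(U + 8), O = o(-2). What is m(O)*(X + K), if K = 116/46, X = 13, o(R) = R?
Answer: 357*sqrt(6)/23 ≈ 38.020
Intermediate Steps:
K = 58/23 (K = 116*(1/46) = 58/23 ≈ 2.5217)
O = -2
m(U) = sqrt(8 + U)
m(O)*(X + K) = sqrt(8 - 2)*(13 + 58/23) = sqrt(6)*(357/23) = 357*sqrt(6)/23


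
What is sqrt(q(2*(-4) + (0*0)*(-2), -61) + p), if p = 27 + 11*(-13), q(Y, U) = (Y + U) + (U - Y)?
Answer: I*sqrt(238) ≈ 15.427*I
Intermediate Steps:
q(Y, U) = 2*U (q(Y, U) = (U + Y) + (U - Y) = 2*U)
p = -116 (p = 27 - 143 = -116)
sqrt(q(2*(-4) + (0*0)*(-2), -61) + p) = sqrt(2*(-61) - 116) = sqrt(-122 - 116) = sqrt(-238) = I*sqrt(238)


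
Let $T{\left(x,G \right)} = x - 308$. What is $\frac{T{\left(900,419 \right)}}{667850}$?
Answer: $\frac{8}{9025} \approx 0.00088643$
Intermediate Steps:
$T{\left(x,G \right)} = -308 + x$
$\frac{T{\left(900,419 \right)}}{667850} = \frac{-308 + 900}{667850} = 592 \cdot \frac{1}{667850} = \frac{8}{9025}$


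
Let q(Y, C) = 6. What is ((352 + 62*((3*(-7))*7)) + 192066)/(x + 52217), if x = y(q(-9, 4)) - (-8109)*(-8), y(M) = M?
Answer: -183304/12649 ≈ -14.492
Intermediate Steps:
x = -64866 (x = 6 - (-8109)*(-8) = 6 - 1*64872 = 6 - 64872 = -64866)
((352 + 62*((3*(-7))*7)) + 192066)/(x + 52217) = ((352 + 62*((3*(-7))*7)) + 192066)/(-64866 + 52217) = ((352 + 62*(-21*7)) + 192066)/(-12649) = ((352 + 62*(-147)) + 192066)*(-1/12649) = ((352 - 9114) + 192066)*(-1/12649) = (-8762 + 192066)*(-1/12649) = 183304*(-1/12649) = -183304/12649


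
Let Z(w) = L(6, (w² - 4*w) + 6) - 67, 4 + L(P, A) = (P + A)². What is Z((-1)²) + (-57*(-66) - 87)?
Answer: 3685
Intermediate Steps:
L(P, A) = -4 + (A + P)² (L(P, A) = -4 + (P + A)² = -4 + (A + P)²)
Z(w) = -71 + (12 + w² - 4*w)² (Z(w) = (-4 + (((w² - 4*w) + 6) + 6)²) - 67 = (-4 + ((6 + w² - 4*w) + 6)²) - 67 = (-4 + (12 + w² - 4*w)²) - 67 = -71 + (12 + w² - 4*w)²)
Z((-1)²) + (-57*(-66) - 87) = (-71 + (12 + ((-1)²)² - 4*(-1)²)²) + (-57*(-66) - 87) = (-71 + (12 + 1² - 4*1)²) + (3762 - 87) = (-71 + (12 + 1 - 4)²) + 3675 = (-71 + 9²) + 3675 = (-71 + 81) + 3675 = 10 + 3675 = 3685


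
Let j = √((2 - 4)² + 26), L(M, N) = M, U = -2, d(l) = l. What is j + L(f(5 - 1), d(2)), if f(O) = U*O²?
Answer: -32 + √30 ≈ -26.523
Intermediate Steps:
f(O) = -2*O²
j = √30 (j = √((-2)² + 26) = √(4 + 26) = √30 ≈ 5.4772)
j + L(f(5 - 1), d(2)) = √30 - 2*(5 - 1)² = √30 - 2*4² = √30 - 2*16 = √30 - 32 = -32 + √30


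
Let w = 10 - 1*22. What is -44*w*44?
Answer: 23232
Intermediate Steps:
w = -12 (w = 10 - 22 = -12)
-44*w*44 = -44*(-12)*44 = 528*44 = 23232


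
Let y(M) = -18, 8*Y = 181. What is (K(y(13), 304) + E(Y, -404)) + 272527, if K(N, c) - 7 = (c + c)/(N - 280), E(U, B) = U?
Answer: 324885065/1192 ≈ 2.7255e+5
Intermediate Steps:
Y = 181/8 (Y = (⅛)*181 = 181/8 ≈ 22.625)
K(N, c) = 7 + 2*c/(-280 + N) (K(N, c) = 7 + (c + c)/(N - 280) = 7 + (2*c)/(-280 + N) = 7 + 2*c/(-280 + N))
(K(y(13), 304) + E(Y, -404)) + 272527 = ((-1960 + 2*304 + 7*(-18))/(-280 - 18) + 181/8) + 272527 = ((-1960 + 608 - 126)/(-298) + 181/8) + 272527 = (-1/298*(-1478) + 181/8) + 272527 = (739/149 + 181/8) + 272527 = 32881/1192 + 272527 = 324885065/1192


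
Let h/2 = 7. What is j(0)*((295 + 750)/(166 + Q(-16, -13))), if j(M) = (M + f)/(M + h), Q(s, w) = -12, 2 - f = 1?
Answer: 95/196 ≈ 0.48469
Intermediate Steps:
h = 14 (h = 2*7 = 14)
f = 1 (f = 2 - 1*1 = 2 - 1 = 1)
j(M) = (1 + M)/(14 + M) (j(M) = (M + 1)/(M + 14) = (1 + M)/(14 + M))
j(0)*((295 + 750)/(166 + Q(-16, -13))) = ((1 + 0)/(14 + 0))*((295 + 750)/(166 - 12)) = (1/14)*(1045/154) = ((1/14)*1)*(1045*(1/154)) = (1/14)*(95/14) = 95/196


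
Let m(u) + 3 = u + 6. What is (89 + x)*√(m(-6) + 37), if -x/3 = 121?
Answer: -274*√34 ≈ -1597.7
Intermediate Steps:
x = -363 (x = -3*121 = -363)
m(u) = 3 + u (m(u) = -3 + (u + 6) = -3 + (6 + u) = 3 + u)
(89 + x)*√(m(-6) + 37) = (89 - 363)*√((3 - 6) + 37) = -274*√(-3 + 37) = -274*√34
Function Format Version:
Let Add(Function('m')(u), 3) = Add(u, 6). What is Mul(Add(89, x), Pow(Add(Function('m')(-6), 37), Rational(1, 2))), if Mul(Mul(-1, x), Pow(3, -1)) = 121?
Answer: Mul(-274, Pow(34, Rational(1, 2))) ≈ -1597.7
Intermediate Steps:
x = -363 (x = Mul(-3, 121) = -363)
Function('m')(u) = Add(3, u) (Function('m')(u) = Add(-3, Add(u, 6)) = Add(-3, Add(6, u)) = Add(3, u))
Mul(Add(89, x), Pow(Add(Function('m')(-6), 37), Rational(1, 2))) = Mul(Add(89, -363), Pow(Add(Add(3, -6), 37), Rational(1, 2))) = Mul(-274, Pow(Add(-3, 37), Rational(1, 2))) = Mul(-274, Pow(34, Rational(1, 2)))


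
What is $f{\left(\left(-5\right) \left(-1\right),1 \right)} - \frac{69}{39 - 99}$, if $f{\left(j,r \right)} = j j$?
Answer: $\frac{523}{20} \approx 26.15$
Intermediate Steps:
$f{\left(j,r \right)} = j^{2}$
$f{\left(\left(-5\right) \left(-1\right),1 \right)} - \frac{69}{39 - 99} = \left(\left(-5\right) \left(-1\right)\right)^{2} - \frac{69}{39 - 99} = 5^{2} - \frac{69}{-60} = 25 - - \frac{23}{20} = 25 + \frac{23}{20} = \frac{523}{20}$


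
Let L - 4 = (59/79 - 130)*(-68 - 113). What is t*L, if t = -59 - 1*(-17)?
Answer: -77637294/79 ≈ -9.8275e+5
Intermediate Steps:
L = 1848507/79 (L = 4 + (59/79 - 130)*(-68 - 113) = 4 + (59*(1/79) - 130)*(-181) = 4 + (59/79 - 130)*(-181) = 4 - 10211/79*(-181) = 4 + 1848191/79 = 1848507/79 ≈ 23399.)
t = -42 (t = -59 + 17 = -42)
t*L = -42*1848507/79 = -77637294/79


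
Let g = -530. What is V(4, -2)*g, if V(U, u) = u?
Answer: 1060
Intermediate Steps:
V(4, -2)*g = -2*(-530) = 1060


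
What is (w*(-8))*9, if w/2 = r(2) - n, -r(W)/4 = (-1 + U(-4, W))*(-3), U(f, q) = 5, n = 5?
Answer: -6192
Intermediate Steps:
r(W) = 48 (r(W) = -4*(-1 + 5)*(-3) = -16*(-3) = -4*(-12) = 48)
w = 86 (w = 2*(48 - 1*5) = 2*(48 - 5) = 2*43 = 86)
(w*(-8))*9 = (86*(-8))*9 = -688*9 = -6192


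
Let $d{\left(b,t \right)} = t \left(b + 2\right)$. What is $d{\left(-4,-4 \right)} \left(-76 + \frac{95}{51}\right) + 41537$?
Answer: $\frac{2088139}{51} \approx 40944.0$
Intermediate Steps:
$d{\left(b,t \right)} = t \left(2 + b\right)$
$d{\left(-4,-4 \right)} \left(-76 + \frac{95}{51}\right) + 41537 = - 4 \left(2 - 4\right) \left(-76 + \frac{95}{51}\right) + 41537 = \left(-4\right) \left(-2\right) \left(-76 + 95 \cdot \frac{1}{51}\right) + 41537 = 8 \left(-76 + \frac{95}{51}\right) + 41537 = 8 \left(- \frac{3781}{51}\right) + 41537 = - \frac{30248}{51} + 41537 = \frac{2088139}{51}$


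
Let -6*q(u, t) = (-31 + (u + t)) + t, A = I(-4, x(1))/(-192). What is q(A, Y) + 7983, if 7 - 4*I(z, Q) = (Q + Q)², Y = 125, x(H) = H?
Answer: 12205825/1536 ≈ 7946.5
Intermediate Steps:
I(z, Q) = 7/4 - Q² (I(z, Q) = 7/4 - (Q + Q)²/4 = 7/4 - 4*Q²/4 = 7/4 - Q²)
A = -1/256 (A = (7/4 - 1*1²)/(-192) = (7/4 - 1*1)*(-1/192) = (7/4 - 1)*(-1/192) = (¾)*(-1/192) = -1/256 ≈ -0.0039063)
q(u, t) = 31/6 - t/3 - u/6 (q(u, t) = -((-31 + (u + t)) + t)/6 = -((-31 + (t + u)) + t)/6 = -((-31 + t + u) + t)/6 = -(-31 + u + 2*t)/6 = 31/6 - t/3 - u/6)
q(A, Y) + 7983 = (31/6 - ⅓*125 - ⅙*(-1/256)) + 7983 = (31/6 - 125/3 + 1/1536) + 7983 = -56063/1536 + 7983 = 12205825/1536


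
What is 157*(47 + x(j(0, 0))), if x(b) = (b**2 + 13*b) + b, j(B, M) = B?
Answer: 7379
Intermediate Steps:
x(b) = b**2 + 14*b
157*(47 + x(j(0, 0))) = 157*(47 + 0*(14 + 0)) = 157*(47 + 0*14) = 157*(47 + 0) = 157*47 = 7379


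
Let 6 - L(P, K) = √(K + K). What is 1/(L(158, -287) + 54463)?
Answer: 54469/2966872535 + I*√574/2966872535 ≈ 1.8359e-5 + 8.0753e-9*I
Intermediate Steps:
L(P, K) = 6 - √2*√K (L(P, K) = 6 - √(K + K) = 6 - √(2*K) = 6 - √2*√K)
1/(L(158, -287) + 54463) = 1/((6 - √2*√(-287)) + 54463) = 1/((6 - √2*I*√287) + 54463) = 1/((6 - I*√574) + 54463) = 1/(54469 - I*√574)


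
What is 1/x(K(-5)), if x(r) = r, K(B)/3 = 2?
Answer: ⅙ ≈ 0.16667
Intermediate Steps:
K(B) = 6 (K(B) = 3*2 = 6)
1/x(K(-5)) = 1/6 = ⅙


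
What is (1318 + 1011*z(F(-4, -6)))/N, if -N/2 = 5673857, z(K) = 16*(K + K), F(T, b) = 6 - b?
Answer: -194771/5673857 ≈ -0.034328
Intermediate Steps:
z(K) = 32*K (z(K) = 16*(2*K) = 32*K)
N = -11347714 (N = -2*5673857 = -11347714)
(1318 + 1011*z(F(-4, -6)))/N = (1318 + 1011*(32*(6 - 1*(-6))))/(-11347714) = (1318 + 1011*(32*(6 + 6)))*(-1/11347714) = (1318 + 1011*(32*12))*(-1/11347714) = (1318 + 1011*384)*(-1/11347714) = (1318 + 388224)*(-1/11347714) = 389542*(-1/11347714) = -194771/5673857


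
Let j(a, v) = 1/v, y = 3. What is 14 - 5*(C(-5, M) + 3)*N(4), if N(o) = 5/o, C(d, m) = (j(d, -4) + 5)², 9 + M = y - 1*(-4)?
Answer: -9329/64 ≈ -145.77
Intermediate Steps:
M = -2 (M = -9 + (3 - 1*(-4)) = -9 + (3 + 4) = -9 + 7 = -2)
C(d, m) = 361/16 (C(d, m) = (1/(-4) + 5)² = (-¼ + 5)² = (19/4)² = 361/16)
14 - 5*(C(-5, M) + 3)*N(4) = 14 - 5*(361/16 + 3)*5/4 = 14 - 2045*5*(¼)/16 = 14 - 2045*5/(16*4) = 14 - 5*2045/64 = 14 - 10225/64 = -9329/64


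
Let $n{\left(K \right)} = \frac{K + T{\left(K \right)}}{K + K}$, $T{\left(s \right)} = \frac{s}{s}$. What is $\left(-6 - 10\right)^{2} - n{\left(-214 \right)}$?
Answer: $\frac{109355}{428} \approx 255.5$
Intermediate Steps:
$T{\left(s \right)} = 1$
$n{\left(K \right)} = \frac{1 + K}{2 K}$ ($n{\left(K \right)} = \frac{K + 1}{K + K} = \frac{1 + K}{2 K}$)
$\left(-6 - 10\right)^{2} - n{\left(-214 \right)} = \left(-6 - 10\right)^{2} - \frac{1 - 214}{2 \left(-214\right)} = \left(-16\right)^{2} - \frac{1}{2} \left(- \frac{1}{214}\right) \left(-213\right) = 256 - \frac{213}{428} = \frac{109355}{428}$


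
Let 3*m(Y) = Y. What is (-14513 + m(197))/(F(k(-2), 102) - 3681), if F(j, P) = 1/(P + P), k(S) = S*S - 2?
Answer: 2947256/750923 ≈ 3.9248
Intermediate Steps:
k(S) = -2 + S**2 (k(S) = S**2 - 2 = -2 + S**2)
m(Y) = Y/3
F(j, P) = 1/(2*P)
(-14513 + m(197))/(F(k(-2), 102) - 3681) = (-14513 + (1/3)*197)/((1/2)/102 - 3681) = (-14513 + 197/3)/((1/2)*(1/102) - 3681) = -43342/(3*(1/204 - 3681)) = -43342/(3*(-750923/204)) = -43342/3*(-204/750923) = 2947256/750923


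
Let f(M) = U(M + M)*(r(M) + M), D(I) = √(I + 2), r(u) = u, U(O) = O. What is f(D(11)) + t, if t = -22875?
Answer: -22823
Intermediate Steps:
D(I) = √(2 + I)
f(M) = 4*M² (f(M) = (M + M)*(M + M) = (2*M)*(2*M) = 4*M²)
f(D(11)) + t = 4*(√(2 + 11))² - 22875 = 4*(√13)² - 22875 = 4*13 - 22875 = 52 - 22875 = -22823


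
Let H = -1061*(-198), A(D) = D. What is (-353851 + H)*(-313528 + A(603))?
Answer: 44990166025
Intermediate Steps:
H = 210078
(-353851 + H)*(-313528 + A(603)) = (-353851 + 210078)*(-313528 + 603) = -143773*(-312925) = 44990166025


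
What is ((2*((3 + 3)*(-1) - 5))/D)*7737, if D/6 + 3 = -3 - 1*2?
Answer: 28369/8 ≈ 3546.1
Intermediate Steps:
D = -48 (D = -18 + 6*(-3 - 1*2) = -18 + 6*(-3 - 2) = -18 + 6*(-5) = -18 - 30 = -48)
((2*((3 + 3)*(-1) - 5))/D)*7737 = ((2*((3 + 3)*(-1) - 5))/(-48))*7737 = ((2*(6*(-1) - 5))*(-1/48))*7737 = ((2*(-6 - 5))*(-1/48))*7737 = ((2*(-11))*(-1/48))*7737 = -22*(-1/48)*7737 = (11/24)*7737 = 28369/8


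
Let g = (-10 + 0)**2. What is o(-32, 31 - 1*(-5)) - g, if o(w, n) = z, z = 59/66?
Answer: -6541/66 ≈ -99.106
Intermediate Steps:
z = 59/66 (z = 59*(1/66) = 59/66 ≈ 0.89394)
o(w, n) = 59/66
g = 100 (g = (-10)**2 = 100)
o(-32, 31 - 1*(-5)) - g = 59/66 - 1*100 = 59/66 - 100 = -6541/66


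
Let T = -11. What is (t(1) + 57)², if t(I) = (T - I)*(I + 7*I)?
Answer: 1521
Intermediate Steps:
t(I) = 8*I*(-11 - I) (t(I) = (-11 - I)*(I + 7*I) = (-11 - I)*(8*I) = 8*I*(-11 - I))
(t(1) + 57)² = (-8*1*(11 + 1) + 57)² = (-8*1*12 + 57)² = (-96 + 57)² = (-39)² = 1521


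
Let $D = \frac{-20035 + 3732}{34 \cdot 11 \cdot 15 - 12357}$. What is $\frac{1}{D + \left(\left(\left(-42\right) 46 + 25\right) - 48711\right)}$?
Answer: $- \frac{6747}{341503343} \approx -1.9757 \cdot 10^{-5}$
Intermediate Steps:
$D = \frac{16303}{6747}$ ($D = - \frac{16303}{374 \cdot 15 - 12357} = - \frac{16303}{5610 - 12357} = - \frac{16303}{-6747} = \left(-16303\right) \left(- \frac{1}{6747}\right) = \frac{16303}{6747} \approx 2.4163$)
$\frac{1}{D + \left(\left(\left(-42\right) 46 + 25\right) - 48711\right)} = \frac{1}{\frac{16303}{6747} + \left(\left(\left(-42\right) 46 + 25\right) - 48711\right)} = \frac{1}{\frac{16303}{6747} + \left(\left(-1932 + 25\right) - 48711\right)} = \frac{1}{\frac{16303}{6747} - 50618} = \frac{1}{- \frac{341503343}{6747}} = - \frac{6747}{341503343}$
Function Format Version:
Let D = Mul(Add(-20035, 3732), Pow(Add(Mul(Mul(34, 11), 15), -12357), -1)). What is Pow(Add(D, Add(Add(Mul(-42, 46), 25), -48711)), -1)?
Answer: Rational(-6747, 341503343) ≈ -1.9757e-5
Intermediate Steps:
D = Rational(16303, 6747) (D = Mul(-16303, Pow(Add(Mul(374, 15), -12357), -1)) = Mul(-16303, Pow(Add(5610, -12357), -1)) = Mul(-16303, Pow(-6747, -1)) = Mul(-16303, Rational(-1, 6747)) = Rational(16303, 6747) ≈ 2.4163)
Pow(Add(D, Add(Add(Mul(-42, 46), 25), -48711)), -1) = Pow(Add(Rational(16303, 6747), Add(Add(Mul(-42, 46), 25), -48711)), -1) = Pow(Add(Rational(16303, 6747), Add(Add(-1932, 25), -48711)), -1) = Pow(Add(Rational(16303, 6747), Add(-1907, -48711)), -1) = Pow(Add(Rational(16303, 6747), -50618), -1) = Pow(Rational(-341503343, 6747), -1) = Rational(-6747, 341503343)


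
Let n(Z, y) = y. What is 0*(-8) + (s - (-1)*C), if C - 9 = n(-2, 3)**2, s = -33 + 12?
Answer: -3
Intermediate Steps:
s = -21
C = 18 (C = 9 + 3**2 = 9 + 9 = 18)
0*(-8) + (s - (-1)*C) = 0*(-8) + (-21 - (-1)*18) = 0 + (-21 - 1*(-18)) = 0 + (-21 + 18) = 0 - 3 = -3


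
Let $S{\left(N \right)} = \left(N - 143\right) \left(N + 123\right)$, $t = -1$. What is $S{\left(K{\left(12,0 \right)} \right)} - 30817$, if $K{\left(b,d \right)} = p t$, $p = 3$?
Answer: $-48337$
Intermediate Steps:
$K{\left(b,d \right)} = -3$ ($K{\left(b,d \right)} = 3 \left(-1\right) = -3$)
$S{\left(N \right)} = \left(-143 + N\right) \left(123 + N\right)$
$S{\left(K{\left(12,0 \right)} \right)} - 30817 = \left(-17589 + \left(-3\right)^{2} - -60\right) - 30817 = \left(-17589 + 9 + 60\right) - 30817 = -17520 - 30817 = -48337$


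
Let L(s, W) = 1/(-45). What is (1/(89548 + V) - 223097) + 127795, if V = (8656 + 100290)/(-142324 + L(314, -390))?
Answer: -54656889871384455/573512516818 ≈ -95302.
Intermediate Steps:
L(s, W) = -1/45
V = -4902570/6404581 (V = (8656 + 100290)/(-142324 - 1/45) = 108946/(-6404581/45) = 108946*(-45/6404581) = -4902570/6404581 ≈ -0.76548)
(1/(89548 + V) - 223097) + 127795 = (1/(89548 - 4902570/6404581) - 223097) + 127795 = (1/(573512516818/6404581) - 223097) + 127795 = (6404581/573512516818 - 223097) + 127795 = -127948921958140765/573512516818 + 127795 = -54656889871384455/573512516818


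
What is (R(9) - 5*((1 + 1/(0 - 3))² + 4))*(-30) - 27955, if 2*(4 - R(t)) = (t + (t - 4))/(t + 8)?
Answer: -1397195/51 ≈ -27396.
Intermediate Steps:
R(t) = 4 - (-4 + 2*t)/(2*(8 + t)) (R(t) = 4 - (t + (t - 4))/(2*(t + 8)) = 4 - (t + (-4 + t))/(2*(8 + t)) = 4 - (-4 + 2*t)/(2*(8 + t)))
(R(9) - 5*((1 + 1/(0 - 3))² + 4))*(-30) - 27955 = ((34 + 3*9)/(8 + 9) - 5*((1 + 1/(0 - 3))² + 4))*(-30) - 27955 = ((34 + 27)/17 - 5*((1 + 1/(-3))² + 4))*(-30) - 27955 = ((1/17)*61 - 5*((1 - ⅓)² + 4))*(-30) - 27955 = (61/17 - 5*((⅔)² + 4))*(-30) - 27955 = (61/17 - 5*(4/9 + 4))*(-30) - 27955 = (61/17 - 5*40/9)*(-30) - 27955 = (61/17 - 200/9)*(-30) - 27955 = -2851/153*(-30) - 27955 = 28510/51 - 27955 = -1397195/51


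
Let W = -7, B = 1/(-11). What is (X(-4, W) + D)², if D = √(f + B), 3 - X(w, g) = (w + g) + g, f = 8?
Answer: (231 + √957)²/121 ≈ 567.03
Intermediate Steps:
B = -1/11 ≈ -0.090909
X(w, g) = 3 - w - 2*g (X(w, g) = 3 - ((w + g) + g) = 3 - ((g + w) + g) = 3 - (w + 2*g) = 3 + (-w - 2*g) = 3 - w - 2*g)
D = √957/11 (D = √(8 - 1/11) = √(87/11) = √957/11 ≈ 2.8123)
(X(-4, W) + D)² = ((3 - 1*(-4) - 2*(-7)) + √957/11)² = ((3 + 4 + 14) + √957/11)² = (21 + √957/11)²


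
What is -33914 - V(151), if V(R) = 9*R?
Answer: -35273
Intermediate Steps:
-33914 - V(151) = -33914 - 9*151 = -33914 - 1*1359 = -33914 - 1359 = -35273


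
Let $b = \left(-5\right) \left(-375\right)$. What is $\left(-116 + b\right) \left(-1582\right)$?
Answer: $-2782738$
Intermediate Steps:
$b = 1875$
$\left(-116 + b\right) \left(-1582\right) = \left(-116 + 1875\right) \left(-1582\right) = 1759 \left(-1582\right) = -2782738$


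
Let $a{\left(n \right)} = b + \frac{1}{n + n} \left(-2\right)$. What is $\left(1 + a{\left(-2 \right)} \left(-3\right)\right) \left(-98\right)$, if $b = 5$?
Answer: $1519$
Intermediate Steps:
$a{\left(n \right)} = 5 - \frac{1}{n}$ ($a{\left(n \right)} = 5 + \frac{1}{n + n} \left(-2\right) = 5 + \frac{1}{2 n} \left(-2\right) = 5 - \frac{1}{n}$)
$\left(1 + a{\left(-2 \right)} \left(-3\right)\right) \left(-98\right) = \left(1 + \left(5 - \frac{1}{-2}\right) \left(-3\right)\right) \left(-98\right) = \left(1 + \left(5 - - \frac{1}{2}\right) \left(-3\right)\right) \left(-98\right) = \left(1 + \left(5 + \frac{1}{2}\right) \left(-3\right)\right) \left(-98\right) = \left(1 + \frac{11}{2} \left(-3\right)\right) \left(-98\right) = \left(1 - \frac{33}{2}\right) \left(-98\right) = \left(- \frac{31}{2}\right) \left(-98\right) = 1519$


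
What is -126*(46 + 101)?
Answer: -18522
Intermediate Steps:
-126*(46 + 101) = -126*147 = -18522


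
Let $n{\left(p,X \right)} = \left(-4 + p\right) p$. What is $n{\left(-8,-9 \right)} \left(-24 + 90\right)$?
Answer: $6336$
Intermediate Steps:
$n{\left(p,X \right)} = p \left(-4 + p\right)$
$n{\left(-8,-9 \right)} \left(-24 + 90\right) = - 8 \left(-4 - 8\right) \left(-24 + 90\right) = \left(-8\right) \left(-12\right) 66 = 96 \cdot 66 = 6336$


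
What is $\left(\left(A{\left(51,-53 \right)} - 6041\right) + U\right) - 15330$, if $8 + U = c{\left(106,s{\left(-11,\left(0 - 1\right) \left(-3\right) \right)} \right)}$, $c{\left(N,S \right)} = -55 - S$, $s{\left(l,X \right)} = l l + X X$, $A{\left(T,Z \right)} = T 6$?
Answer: $-21258$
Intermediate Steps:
$A{\left(T,Z \right)} = 6 T$
$s{\left(l,X \right)} = X^{2} + l^{2}$ ($s{\left(l,X \right)} = l^{2} + X^{2} = X^{2} + l^{2}$)
$U = -193$ ($U = -8 - \left(176 + \left(\left(0 - 1\right) \left(-3\right)\right)^{2}\right) = -8 - \left(176 + \left(\left(-1\right) \left(-3\right)\right)^{2}\right) = -8 - 185 = -193$)
$\left(\left(A{\left(51,-53 \right)} - 6041\right) + U\right) - 15330 = \left(\left(6 \cdot 51 - 6041\right) - 193\right) - 15330 = \left(\left(306 - 6041\right) - 193\right) - 15330 = \left(-5735 - 193\right) - 15330 = -5928 - 15330 = -21258$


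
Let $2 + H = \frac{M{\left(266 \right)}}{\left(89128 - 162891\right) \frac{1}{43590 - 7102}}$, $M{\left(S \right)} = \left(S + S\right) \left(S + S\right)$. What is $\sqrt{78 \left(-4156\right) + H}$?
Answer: $\frac{i \sqrt{2525551545880986}}{73763} \approx 681.3 i$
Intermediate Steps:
$M{\left(S \right)} = 4 S^{2}$ ($M{\left(S \right)} = 2 S 2 S = 4 S^{2}$)
$H = - \frac{10327127238}{73763}$ ($H = -2 + \frac{4 \cdot 266^{2}}{\left(89128 - 162891\right) \frac{1}{43590 - 7102}} = -2 + \frac{4 \cdot 70756}{\left(-73763\right) \frac{1}{36488}} = -2 + \frac{283024}{\left(-73763\right) \frac{1}{36488}} = -2 + \frac{283024}{- \frac{73763}{36488}} = -2 + 283024 \left(- \frac{36488}{73763}\right) = -2 - \frac{10326979712}{73763} = - \frac{10327127238}{73763} \approx -1.4 \cdot 10^{5}$)
$\sqrt{78 \left(-4156\right) + H} = \sqrt{78 \left(-4156\right) - \frac{10327127238}{73763}} = \sqrt{-324168 - \frac{10327127238}{73763}} = \sqrt{- \frac{34238731422}{73763}} = \frac{i \sqrt{2525551545880986}}{73763}$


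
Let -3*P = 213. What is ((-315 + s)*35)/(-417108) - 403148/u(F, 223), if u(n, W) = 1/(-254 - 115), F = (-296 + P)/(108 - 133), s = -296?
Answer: 62049658479481/417108 ≈ 1.4876e+8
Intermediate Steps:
P = -71 (P = -⅓*213 = -71)
F = 367/25 (F = (-296 - 71)/(108 - 133) = -367/(-25) = -367*(-1/25) = 367/25 ≈ 14.680)
u(n, W) = -1/369 (u(n, W) = 1/(-369) = -1/369)
((-315 + s)*35)/(-417108) - 403148/u(F, 223) = ((-315 - 296)*35)/(-417108) - 403148/(-1/369) = -611*35*(-1/417108) - 403148*(-369) = -21385*(-1/417108) + 148761612 = 21385/417108 + 148761612 = 62049658479481/417108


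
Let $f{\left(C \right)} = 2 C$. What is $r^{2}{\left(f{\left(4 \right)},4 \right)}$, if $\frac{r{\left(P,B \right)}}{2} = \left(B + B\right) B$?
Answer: $4096$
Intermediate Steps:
$r{\left(P,B \right)} = 4 B^{2}$ ($r{\left(P,B \right)} = 2 \left(B + B\right) B = 2 \cdot 2 B B = 2 \cdot 2 B^{2} = 4 B^{2}$)
$r^{2}{\left(f{\left(4 \right)},4 \right)} = \left(4 \cdot 4^{2}\right)^{2} = \left(4 \cdot 16\right)^{2} = 64^{2} = 4096$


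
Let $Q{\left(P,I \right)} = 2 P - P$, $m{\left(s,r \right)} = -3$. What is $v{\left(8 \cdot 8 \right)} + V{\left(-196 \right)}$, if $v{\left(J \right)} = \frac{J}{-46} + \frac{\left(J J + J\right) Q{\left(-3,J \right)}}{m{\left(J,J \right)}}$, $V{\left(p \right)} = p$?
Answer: $\frac{91140}{23} \approx 3962.6$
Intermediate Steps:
$Q{\left(P,I \right)} = P$
$v{\left(J \right)} = J^{2} + \frac{45 J}{46}$ ($v{\left(J \right)} = \frac{J}{-46} + \frac{\left(J J + J\right) \left(-3\right)}{-3} = J \left(- \frac{1}{46}\right) + \left(J^{2} + J\right) \left(-3\right) \left(- \frac{1}{3}\right) = - \frac{J}{46} + \left(J + J^{2}\right) \left(-3\right) \left(- \frac{1}{3}\right) = - \frac{J}{46} + \left(- 3 J - 3 J^{2}\right) \left(- \frac{1}{3}\right) = - \frac{J}{46} + \left(J + J^{2}\right) = J^{2} + \frac{45 J}{46}$)
$v{\left(8 \cdot 8 \right)} + V{\left(-196 \right)} = \frac{8 \cdot 8 \left(45 + 46 \cdot 8 \cdot 8\right)}{46} - 196 = \frac{1}{46} \cdot 64 \left(45 + 46 \cdot 64\right) - 196 = \frac{1}{46} \cdot 64 \left(45 + 2944\right) - 196 = \frac{1}{46} \cdot 64 \cdot 2989 - 196 = \frac{95648}{23} - 196 = \frac{91140}{23}$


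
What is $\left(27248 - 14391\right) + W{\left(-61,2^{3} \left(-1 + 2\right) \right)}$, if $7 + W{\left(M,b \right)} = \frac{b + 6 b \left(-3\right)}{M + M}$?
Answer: $\frac{783918}{61} \approx 12851.0$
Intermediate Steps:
$W{\left(M,b \right)} = -7 - \frac{17 b}{2 M}$ ($W{\left(M,b \right)} = -7 + \frac{b + 6 b \left(-3\right)}{M + M} = -7 + \frac{b - 18 b}{2 M} = -7 + - 17 b \frac{1}{2 M} = -7 - \frac{17 b}{2 M}$)
$\left(27248 - 14391\right) + W{\left(-61,2^{3} \left(-1 + 2\right) \right)} = \left(27248 - 14391\right) - \left(7 + \frac{17 \cdot 2^{3} \left(-1 + 2\right)}{2 \left(-61\right)}\right) = 12857 - \left(7 + \frac{17}{2} \cdot 8 \cdot 1 \left(- \frac{1}{61}\right)\right) = 12857 - \left(7 + 68 \left(- \frac{1}{61}\right)\right) = 12857 + \left(-7 + \frac{68}{61}\right) = 12857 - \frac{359}{61} = \frac{783918}{61}$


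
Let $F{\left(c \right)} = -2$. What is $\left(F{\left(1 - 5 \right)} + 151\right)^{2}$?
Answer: $22201$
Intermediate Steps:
$\left(F{\left(1 - 5 \right)} + 151\right)^{2} = \left(-2 + 151\right)^{2} = 149^{2} = 22201$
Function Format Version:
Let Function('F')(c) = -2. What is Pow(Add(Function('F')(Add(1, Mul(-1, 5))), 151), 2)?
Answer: 22201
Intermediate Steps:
Pow(Add(Function('F')(Add(1, Mul(-1, 5))), 151), 2) = Pow(Add(-2, 151), 2) = Pow(149, 2) = 22201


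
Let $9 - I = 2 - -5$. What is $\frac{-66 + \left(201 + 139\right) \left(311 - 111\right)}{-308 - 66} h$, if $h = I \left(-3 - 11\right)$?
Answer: $\frac{951076}{187} \approx 5086.0$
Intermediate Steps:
$I = 2$ ($I = 9 - \left(2 - -5\right) = 9 - \left(2 + 5\right) = 9 - 7 = 2$)
$h = -28$ ($h = 2 \left(-3 - 11\right) = 2 \left(-14\right) = -28$)
$\frac{-66 + \left(201 + 139\right) \left(311 - 111\right)}{-308 - 66} h = \frac{-66 + \left(201 + 139\right) \left(311 - 111\right)}{-308 - 66} \left(-28\right) = \frac{-66 + 340 \cdot 200}{-374} \left(-28\right) = \left(-66 + 68000\right) \left(- \frac{1}{374}\right) \left(-28\right) = 67934 \left(- \frac{1}{374}\right) \left(-28\right) = \left(- \frac{33967}{187}\right) \left(-28\right) = \frac{951076}{187}$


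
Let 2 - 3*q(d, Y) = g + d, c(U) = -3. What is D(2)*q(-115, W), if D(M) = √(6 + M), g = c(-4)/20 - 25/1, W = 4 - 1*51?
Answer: 2843*√2/30 ≈ 134.02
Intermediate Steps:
W = -47 (W = 4 - 51 = -47)
g = -503/20 (g = -3/20 - 25/1 = -3*1/20 - 25*1 = -3/20 - 25 = -503/20 ≈ -25.150)
q(d, Y) = 181/20 - d/3 (q(d, Y) = ⅔ - (-503/20 + d)/3 = ⅔ + (503/60 - d/3) = 181/20 - d/3)
D(2)*q(-115, W) = √(6 + 2)*(181/20 - ⅓*(-115)) = √8*(181/20 + 115/3) = (2*√2)*(2843/60) = 2843*√2/30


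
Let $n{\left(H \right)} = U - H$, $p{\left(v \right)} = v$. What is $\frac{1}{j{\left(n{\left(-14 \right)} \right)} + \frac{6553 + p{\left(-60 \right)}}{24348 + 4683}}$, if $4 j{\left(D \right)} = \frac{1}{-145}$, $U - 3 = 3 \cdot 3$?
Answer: $\frac{16837980}{3736909} \approx 4.5059$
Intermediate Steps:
$U = 12$ ($U = 3 + 3 \cdot 3 = 3 + 9 = 12$)
$n{\left(H \right)} = 12 - H$
$j{\left(D \right)} = - \frac{1}{580}$ ($j{\left(D \right)} = \frac{1}{4 \left(-145\right)} = \frac{1}{4} \left(- \frac{1}{145}\right) = - \frac{1}{580}$)
$\frac{1}{j{\left(n{\left(-14 \right)} \right)} + \frac{6553 + p{\left(-60 \right)}}{24348 + 4683}} = \frac{1}{- \frac{1}{580} + \frac{6553 - 60}{24348 + 4683}} = \frac{1}{- \frac{1}{580} + \frac{6493}{29031}} = \frac{1}{\frac{3736909}{16837980}} = \frac{16837980}{3736909}$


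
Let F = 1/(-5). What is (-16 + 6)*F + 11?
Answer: 13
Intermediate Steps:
F = -1/5 ≈ -0.20000
(-16 + 6)*F + 11 = (-16 + 6)*(-1/5) + 11 = -10*(-1/5) + 11 = 2 + 11 = 13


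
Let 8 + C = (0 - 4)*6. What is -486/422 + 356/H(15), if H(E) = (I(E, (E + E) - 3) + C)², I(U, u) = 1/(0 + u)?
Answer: -126219303/157146259 ≈ -0.80320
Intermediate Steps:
C = -32 (C = -8 + (0 - 4)*6 = -8 - 4*6 = -8 - 24 = -32)
I(U, u) = 1/u
H(E) = (-32 + 1/(-3 + 2*E))² (H(E) = (1/((E + E) - 3) - 32)² = (1/(2*E - 3) - 32)² = (1/(-3 + 2*E) - 32)² = (-32 + 1/(-3 + 2*E))²)
-486/422 + 356/H(15) = -486/422 + 356/(((-97 + 64*15)²/(-3 + 2*15)²)) = -486*1/422 + 356/(((-97 + 960)²/(-3 + 30)²)) = -243/211 + 356/((863²/27²)) = -243/211 + 356/((744769*(1/729))) = -243/211 + 356/(744769/729) = -243/211 + 356*(729/744769) = -243/211 + 259524/744769 = -126219303/157146259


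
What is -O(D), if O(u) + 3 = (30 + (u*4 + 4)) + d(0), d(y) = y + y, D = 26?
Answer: -135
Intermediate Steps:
d(y) = 2*y
O(u) = 31 + 4*u (O(u) = -3 + ((30 + (u*4 + 4)) + 2*0) = -3 + ((30 + (4*u + 4)) + 0) = -3 + ((30 + (4 + 4*u)) + 0) = -3 + ((34 + 4*u) + 0) = -3 + (34 + 4*u) = 31 + 4*u)
-O(D) = -(31 + 4*26) = -(31 + 104) = -1*135 = -135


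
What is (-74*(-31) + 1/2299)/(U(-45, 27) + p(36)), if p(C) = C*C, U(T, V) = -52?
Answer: 5273907/2859956 ≈ 1.8441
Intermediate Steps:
p(C) = C**2
(-74*(-31) + 1/2299)/(U(-45, 27) + p(36)) = (-74*(-31) + 1/2299)/(-52 + 36**2) = (2294 + 1/2299)/(-52 + 1296) = (5273907/2299)/1244 = (5273907/2299)*(1/1244) = 5273907/2859956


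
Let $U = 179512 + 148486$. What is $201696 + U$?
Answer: $529694$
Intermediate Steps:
$U = 327998$
$201696 + U = 201696 + 327998 = 529694$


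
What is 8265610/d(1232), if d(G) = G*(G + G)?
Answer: 4132805/1517824 ≈ 2.7228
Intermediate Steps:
d(G) = 2*G² (d(G) = G*(2*G) = 2*G²)
8265610/d(1232) = 8265610/((2*1232²)) = 8265610/((2*1517824)) = 8265610/3035648 = 8265610*(1/3035648) = 4132805/1517824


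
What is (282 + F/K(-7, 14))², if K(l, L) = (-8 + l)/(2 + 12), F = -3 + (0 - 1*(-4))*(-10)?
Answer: 23348224/225 ≈ 1.0377e+5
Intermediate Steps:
F = -43 (F = -3 + (0 + 4)*(-10) = -3 + 4*(-10) = -3 - 40 = -43)
K(l, L) = -4/7 + l/14 (K(l, L) = (-8 + l)/14 = (-8 + l)*(1/14) = -4/7 + l/14)
(282 + F/K(-7, 14))² = (282 - 43/(-4/7 + (1/14)*(-7)))² = (282 - 43/(-4/7 - ½))² = (282 - 43/(-15/14))² = (282 - 43*(-14/15))² = (282 + 602/15)² = (4832/15)² = 23348224/225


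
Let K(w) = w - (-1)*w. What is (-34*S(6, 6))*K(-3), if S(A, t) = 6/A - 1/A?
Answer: 170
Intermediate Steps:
S(A, t) = 5/A
K(w) = 2*w (K(w) = w + w = 2*w)
(-34*S(6, 6))*K(-3) = (-170/6)*(2*(-3)) = -170/6*(-6) = -34*5/6*(-6) = -85/3*(-6) = 170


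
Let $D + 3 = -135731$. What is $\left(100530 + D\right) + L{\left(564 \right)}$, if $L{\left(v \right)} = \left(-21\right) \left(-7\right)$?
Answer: $-35057$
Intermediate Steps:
$D = -135734$ ($D = -3 - 135731 = -135734$)
$L{\left(v \right)} = 147$
$\left(100530 + D\right) + L{\left(564 \right)} = \left(100530 - 135734\right) + 147 = -35204 + 147 = -35057$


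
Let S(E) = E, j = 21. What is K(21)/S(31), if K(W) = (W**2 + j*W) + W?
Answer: 903/31 ≈ 29.129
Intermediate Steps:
K(W) = W**2 + 22*W (K(W) = (W**2 + 21*W) + W = W**2 + 22*W)
K(21)/S(31) = (21*(22 + 21))/31 = (21*43)*(1/31) = 903*(1/31) = 903/31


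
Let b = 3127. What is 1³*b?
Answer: 3127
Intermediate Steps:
1³*b = 1³*3127 = 1*3127 = 3127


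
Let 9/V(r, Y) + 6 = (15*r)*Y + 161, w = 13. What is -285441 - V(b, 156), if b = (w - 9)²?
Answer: -10731154404/37595 ≈ -2.8544e+5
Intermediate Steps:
b = 16 (b = (13 - 9)² = 4² = 16)
V(r, Y) = 9/(155 + 15*Y*r) (V(r, Y) = 9/(-6 + ((15*r)*Y + 161)) = 9/(-6 + (15*Y*r + 161)) = 9/(-6 + (161 + 15*Y*r)) = 9/(155 + 15*Y*r))
-285441 - V(b, 156) = -285441 - 9/(5*(31 + 3*156*16)) = -285441 - 9/(5*(31 + 7488)) = -285441 - 9/(5*7519) = -285441 - 1*9/37595 = -285441 - 9/37595 = -10731154404/37595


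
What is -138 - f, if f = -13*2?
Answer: -112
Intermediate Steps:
f = -26
-138 - f = -138 - 1*(-26) = -138 + 26 = -112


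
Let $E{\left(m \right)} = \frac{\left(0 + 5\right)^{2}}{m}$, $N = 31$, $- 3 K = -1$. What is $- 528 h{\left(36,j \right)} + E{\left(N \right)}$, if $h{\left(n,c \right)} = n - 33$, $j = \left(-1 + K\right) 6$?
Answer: $- \frac{49079}{31} \approx -1583.2$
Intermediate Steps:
$K = \frac{1}{3}$ ($K = \left(- \frac{1}{3}\right) \left(-1\right) = \frac{1}{3} \approx 0.33333$)
$j = -4$ ($j = \left(-1 + \frac{1}{3}\right) 6 = \left(- \frac{2}{3}\right) 6 = -4$)
$h{\left(n,c \right)} = -33 + n$
$E{\left(m \right)} = \frac{25}{m}$ ($E{\left(m \right)} = \frac{5^{2}}{m} = \frac{25}{m}$)
$- 528 h{\left(36,j \right)} + E{\left(N \right)} = - 528 \left(-33 + 36\right) + \frac{25}{31} = \left(-528\right) 3 + 25 \cdot \frac{1}{31} = -1584 + \frac{25}{31} = - \frac{49079}{31}$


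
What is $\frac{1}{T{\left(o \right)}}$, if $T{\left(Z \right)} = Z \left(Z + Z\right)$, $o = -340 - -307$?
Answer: $\frac{1}{2178} \approx 0.00045914$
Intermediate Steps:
$o = -33$ ($o = -340 + 307 = -33$)
$T{\left(Z \right)} = 2 Z^{2}$ ($T{\left(Z \right)} = Z 2 Z = 2 Z^{2}$)
$\frac{1}{T{\left(o \right)}} = \frac{1}{2 \left(-33\right)^{2}} = \frac{1}{2 \cdot 1089} = \frac{1}{2178}$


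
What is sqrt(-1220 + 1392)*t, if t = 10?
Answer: 20*sqrt(43) ≈ 131.15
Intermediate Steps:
sqrt(-1220 + 1392)*t = sqrt(-1220 + 1392)*10 = sqrt(172)*10 = (2*sqrt(43))*10 = 20*sqrt(43)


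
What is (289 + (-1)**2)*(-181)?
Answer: -52490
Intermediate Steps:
(289 + (-1)**2)*(-181) = (289 + 1)*(-181) = 290*(-181) = -52490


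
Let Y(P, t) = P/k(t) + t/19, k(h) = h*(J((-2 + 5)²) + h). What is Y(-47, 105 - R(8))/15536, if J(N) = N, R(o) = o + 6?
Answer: 827207/2686174400 ≈ 0.00030795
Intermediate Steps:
R(o) = 6 + o
k(h) = h*(9 + h) (k(h) = h*((-2 + 5)² + h) = h*(3² + h) = h*(9 + h))
Y(P, t) = t/19 + P/(t*(9 + t)) (Y(P, t) = P/((t*(9 + t))) + t/19 = P*(1/(t*(9 + t))) + t*(1/19) = P/(t*(9 + t)) + t/19 = t/19 + P/(t*(9 + t)))
Y(-47, 105 - R(8))/15536 = ((-47 + (105 - (6 + 8))²*(9 + (105 - (6 + 8)))/19)/((105 - (6 + 8))*(9 + (105 - (6 + 8)))))/15536 = ((-47 + (105 - 1*14)²*(9 + (105 - 1*14))/19)/((105 - 1*14)*(9 + (105 - 1*14))))*(1/15536) = ((-47 + (105 - 14)²*(9 + (105 - 14))/19)/((105 - 14)*(9 + (105 - 14))))*(1/15536) = ((-47 + (1/19)*91²*(9 + 91))/(91*(9 + 91)))*(1/15536) = ((1/91)*(-47 + (1/19)*8281*100)/100)*(1/15536) = ((1/91)*(1/100)*(-47 + 828100/19))*(1/15536) = ((1/91)*(1/100)*(827207/19))*(1/15536) = (827207/172900)*(1/15536) = 827207/2686174400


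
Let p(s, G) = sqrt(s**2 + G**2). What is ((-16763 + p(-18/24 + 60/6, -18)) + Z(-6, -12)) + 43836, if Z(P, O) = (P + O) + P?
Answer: 27049 + sqrt(6553)/4 ≈ 27069.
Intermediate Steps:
p(s, G) = sqrt(G**2 + s**2)
Z(P, O) = O + 2*P (Z(P, O) = (O + P) + P = O + 2*P)
((-16763 + p(-18/24 + 60/6, -18)) + Z(-6, -12)) + 43836 = ((-16763 + sqrt((-18)**2 + (-18/24 + 60/6)**2)) + (-12 + 2*(-6))) + 43836 = ((-16763 + sqrt(324 + (-18*1/24 + 60*(1/6))**2)) + (-12 - 12)) + 43836 = ((-16763 + sqrt(324 + (-3/4 + 10)**2)) - 24) + 43836 = ((-16763 + sqrt(324 + (37/4)**2)) - 24) + 43836 = ((-16763 + sqrt(324 + 1369/16)) - 24) + 43836 = ((-16763 + sqrt(6553/16)) - 24) + 43836 = ((-16763 + sqrt(6553)/4) - 24) + 43836 = (-16787 + sqrt(6553)/4) + 43836 = 27049 + sqrt(6553)/4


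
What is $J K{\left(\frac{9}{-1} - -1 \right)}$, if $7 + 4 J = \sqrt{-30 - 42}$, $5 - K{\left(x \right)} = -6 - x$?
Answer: $- \frac{21}{4} + \frac{9 i \sqrt{2}}{2} \approx -5.25 + 6.364 i$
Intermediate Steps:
$K{\left(x \right)} = 11 + x$ ($K{\left(x \right)} = 5 - \left(-6 - x\right) = 5 + \left(6 + x\right) = 11 + x$)
$J = - \frac{7}{4} + \frac{3 i \sqrt{2}}{2}$ ($J = - \frac{7}{4} + \frac{\sqrt{-30 - 42}}{4} = - \frac{7}{4} + \frac{\sqrt{-72}}{4} = - \frac{7}{4} + \frac{6 i \sqrt{2}}{4} = - \frac{7}{4} + \frac{3 i \sqrt{2}}{2} \approx -1.75 + 2.1213 i$)
$J K{\left(\frac{9}{-1} - -1 \right)} = \left(- \frac{7}{4} + \frac{3 i \sqrt{2}}{2}\right) \left(11 + \left(\frac{9}{-1} - -1\right)\right) = \left(- \frac{7}{4} + \frac{3 i \sqrt{2}}{2}\right) \left(11 + \left(9 \left(-1\right) + 1\right)\right) = \left(- \frac{7}{4} + \frac{3 i \sqrt{2}}{2}\right) \left(11 + \left(-9 + 1\right)\right) = \left(- \frac{7}{4} + \frac{3 i \sqrt{2}}{2}\right) \left(11 - 8\right) = \left(- \frac{7}{4} + \frac{3 i \sqrt{2}}{2}\right) 3 = - \frac{21}{4} + \frac{9 i \sqrt{2}}{2}$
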